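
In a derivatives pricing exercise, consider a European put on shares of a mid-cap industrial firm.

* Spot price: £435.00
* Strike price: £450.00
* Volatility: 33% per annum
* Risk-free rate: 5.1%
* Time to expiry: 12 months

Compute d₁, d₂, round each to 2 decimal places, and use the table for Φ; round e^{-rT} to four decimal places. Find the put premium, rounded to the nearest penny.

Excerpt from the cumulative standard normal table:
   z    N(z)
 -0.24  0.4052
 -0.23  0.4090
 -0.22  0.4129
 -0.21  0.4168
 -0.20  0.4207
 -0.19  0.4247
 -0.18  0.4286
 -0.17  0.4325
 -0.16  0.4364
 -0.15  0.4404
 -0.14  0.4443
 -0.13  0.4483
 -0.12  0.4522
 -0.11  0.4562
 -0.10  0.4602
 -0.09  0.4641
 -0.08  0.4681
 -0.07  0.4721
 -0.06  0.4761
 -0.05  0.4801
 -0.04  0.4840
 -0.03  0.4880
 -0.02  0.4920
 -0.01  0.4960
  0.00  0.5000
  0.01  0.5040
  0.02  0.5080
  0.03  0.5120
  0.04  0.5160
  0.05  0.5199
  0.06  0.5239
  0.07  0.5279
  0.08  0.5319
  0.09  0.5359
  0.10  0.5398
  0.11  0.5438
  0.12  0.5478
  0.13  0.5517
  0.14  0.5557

£52.94

σ√T = 0.33·√1 = 0.3300
d₁ = [ln(435/450) + (0.051 + ½·0.33²)·1] / (σ√T) = (-0.0339 + 0.1055) / 0.3300 = 0.2168 ⇒ 0.22
d₂ = 0.2168 − 0.3300 = -0.1132 ⇒ -0.11
exp(−rT) = exp(−0.051·1) = 0.9503
N(−d₂) = N(0.11) = 0.5438;  N(−d₁) = N(-0.22) = 0.4129
P = 450·0.9503·0.5438 − 435·0.4129 = 232.5479 − 179.6115 = 52.9364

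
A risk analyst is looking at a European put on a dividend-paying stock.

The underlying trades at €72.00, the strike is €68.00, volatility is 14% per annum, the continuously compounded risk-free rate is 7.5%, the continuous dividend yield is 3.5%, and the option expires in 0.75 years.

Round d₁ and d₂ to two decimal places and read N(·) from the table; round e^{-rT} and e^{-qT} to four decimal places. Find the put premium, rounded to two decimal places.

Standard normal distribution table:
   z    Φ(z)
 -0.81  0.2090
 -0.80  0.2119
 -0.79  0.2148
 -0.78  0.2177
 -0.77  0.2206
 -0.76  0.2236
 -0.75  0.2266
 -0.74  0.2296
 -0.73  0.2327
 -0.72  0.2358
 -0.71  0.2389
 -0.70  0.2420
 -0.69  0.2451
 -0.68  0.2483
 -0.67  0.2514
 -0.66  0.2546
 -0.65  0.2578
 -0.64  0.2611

€1.10

σ√T = 0.14·√0.75 = 0.1212
d₁ = [ln(72/68) + (0.075 − 0.035 + 0.14²/2)·0.75] / 0.1212 = [0.0572 + 0.0373] / 0.1212 = 0.7795 → 0.78
d₂ = d₁ − σ√T = 0.7795 − 0.1212 = 0.6582 → 0.66
exp(−qT) = exp(−0.035·0.75) = 0.9741;  exp(−rT) = exp(−0.075·0.75) = 0.9453
P = 68·0.9453·N(-0.66) − 72·0.9741·N(-0.78) = 68·0.9453·0.2546 − 72·0.9741·0.2177 = 16.3658 − 15.2684 = 1.0974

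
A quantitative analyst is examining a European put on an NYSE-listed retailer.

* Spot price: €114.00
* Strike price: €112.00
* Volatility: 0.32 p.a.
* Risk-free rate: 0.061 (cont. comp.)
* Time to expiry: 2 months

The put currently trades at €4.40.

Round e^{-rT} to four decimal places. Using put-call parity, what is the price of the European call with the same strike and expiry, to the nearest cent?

€7.53

exp(−rT) = exp(−0.061·0.1667) = 0.9899
Put-call parity: C − P = S − K·e^(−rT) = 114 − 112·0.9899 = 114 − 110.8688 = 3.1312
C = P + (C − P) = 4.40 + (3.1312) = 7.5312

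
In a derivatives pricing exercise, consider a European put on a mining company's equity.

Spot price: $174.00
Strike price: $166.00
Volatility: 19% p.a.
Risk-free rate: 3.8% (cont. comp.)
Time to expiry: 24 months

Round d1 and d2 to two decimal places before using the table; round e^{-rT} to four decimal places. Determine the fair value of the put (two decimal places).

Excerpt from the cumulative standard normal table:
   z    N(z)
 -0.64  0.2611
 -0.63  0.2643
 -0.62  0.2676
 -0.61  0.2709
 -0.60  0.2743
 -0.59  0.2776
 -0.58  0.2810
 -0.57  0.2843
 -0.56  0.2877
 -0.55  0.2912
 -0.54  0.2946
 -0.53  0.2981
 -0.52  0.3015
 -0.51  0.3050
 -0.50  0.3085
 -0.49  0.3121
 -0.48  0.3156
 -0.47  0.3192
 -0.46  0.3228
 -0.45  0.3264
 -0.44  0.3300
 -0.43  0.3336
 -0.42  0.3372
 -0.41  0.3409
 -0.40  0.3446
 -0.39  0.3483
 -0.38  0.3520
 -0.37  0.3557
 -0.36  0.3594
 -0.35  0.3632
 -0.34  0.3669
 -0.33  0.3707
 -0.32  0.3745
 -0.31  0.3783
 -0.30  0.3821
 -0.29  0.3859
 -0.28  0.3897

$9.31

T = 2;  σ√T = 0.2687
d₁ = [ln(174/166) + (0.038 + 0.19²/2)·2] / 0.2687 = [0.0471 + 0.1121] / 0.2687 = 0.5924 ⇒ 0.59
d₂ = d₁ − σ√T = 0.5924 − 0.2687 = 0.3237 ⇒ 0.32
exp(−rT) = exp(−0.038·2) = 0.9268
N(−d₂) = N(-0.32) = 0.3745;  N(−d₁) = N(-0.59) = 0.2776
P = 166·0.9268·0.3745 − 174·0.2776 = 57.6164 − 48.3024 = 9.3140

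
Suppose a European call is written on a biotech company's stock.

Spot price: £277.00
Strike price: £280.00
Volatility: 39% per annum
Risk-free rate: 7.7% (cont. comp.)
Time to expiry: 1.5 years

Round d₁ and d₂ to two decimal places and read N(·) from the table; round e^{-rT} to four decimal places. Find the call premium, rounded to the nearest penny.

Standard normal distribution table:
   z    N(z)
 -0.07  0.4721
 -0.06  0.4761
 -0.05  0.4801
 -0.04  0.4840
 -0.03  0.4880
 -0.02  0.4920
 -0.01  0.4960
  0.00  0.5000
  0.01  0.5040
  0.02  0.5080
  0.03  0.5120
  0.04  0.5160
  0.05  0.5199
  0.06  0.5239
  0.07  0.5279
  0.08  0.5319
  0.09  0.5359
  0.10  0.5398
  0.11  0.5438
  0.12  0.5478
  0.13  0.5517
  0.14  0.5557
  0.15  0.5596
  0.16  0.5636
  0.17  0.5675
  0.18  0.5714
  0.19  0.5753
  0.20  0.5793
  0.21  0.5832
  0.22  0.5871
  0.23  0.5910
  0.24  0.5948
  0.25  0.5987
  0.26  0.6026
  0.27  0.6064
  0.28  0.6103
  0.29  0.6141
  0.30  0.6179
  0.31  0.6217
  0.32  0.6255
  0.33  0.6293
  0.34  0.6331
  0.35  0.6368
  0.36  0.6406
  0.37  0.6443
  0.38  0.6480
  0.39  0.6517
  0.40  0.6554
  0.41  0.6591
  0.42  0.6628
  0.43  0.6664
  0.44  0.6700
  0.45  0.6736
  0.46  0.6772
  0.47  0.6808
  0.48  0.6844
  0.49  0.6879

T = 1.5;  σ√T = 0.4777
ln(S/K) + (r + σ²/2)T = ln(277/280) + (0.077 + 0.39²/2)·1.5 = -0.0108 + 0.2296 = 0.2188
d₁ = 0.2188 / 0.4777 = 0.4581 which rounds to 0.46
d₂ = d₁ − σ√T = 0.4581 − 0.4777 = -0.0196 which rounds to -0.02
exp(−rT) = exp(−0.077·1.5) = 0.8909
N(d₁) = N(0.46) = 0.6772;  N(d₂) = N(-0.02) = 0.4920
C = 277·0.6772 − 280·0.8909·0.4920 = 187.5844 − 122.7304 = 64.8540

£64.85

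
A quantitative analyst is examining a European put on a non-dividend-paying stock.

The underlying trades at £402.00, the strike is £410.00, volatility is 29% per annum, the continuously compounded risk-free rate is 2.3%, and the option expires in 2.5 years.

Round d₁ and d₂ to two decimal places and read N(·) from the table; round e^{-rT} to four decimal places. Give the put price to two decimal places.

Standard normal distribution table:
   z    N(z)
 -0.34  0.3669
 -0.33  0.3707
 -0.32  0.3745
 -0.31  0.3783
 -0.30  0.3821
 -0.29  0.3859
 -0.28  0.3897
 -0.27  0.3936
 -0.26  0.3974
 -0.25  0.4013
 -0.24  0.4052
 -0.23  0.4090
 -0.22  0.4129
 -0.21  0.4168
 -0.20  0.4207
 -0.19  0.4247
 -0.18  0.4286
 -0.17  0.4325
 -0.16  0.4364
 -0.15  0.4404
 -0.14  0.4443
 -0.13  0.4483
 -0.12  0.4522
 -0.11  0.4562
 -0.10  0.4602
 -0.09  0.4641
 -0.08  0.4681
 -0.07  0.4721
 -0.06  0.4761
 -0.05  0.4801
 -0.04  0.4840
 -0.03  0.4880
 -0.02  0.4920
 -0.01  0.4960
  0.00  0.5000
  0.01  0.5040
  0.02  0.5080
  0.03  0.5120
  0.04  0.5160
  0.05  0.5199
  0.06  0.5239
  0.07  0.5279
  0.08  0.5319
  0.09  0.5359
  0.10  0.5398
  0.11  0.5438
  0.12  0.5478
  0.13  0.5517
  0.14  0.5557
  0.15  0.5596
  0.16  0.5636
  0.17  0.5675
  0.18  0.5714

£64.53

T = 2.5;  σ√T = 0.4585
d₁ = [ln(402/410) + (0.023 + ½·0.29²)·2.5] / (σ√T) = (-0.0197 + 0.1626) / 0.4585 = 0.3117 which rounds to 0.31
d₂ = 0.3117 − 0.4585 = -0.1468 which rounds to -0.15
exp(−rT) = exp(−0.023·2.5) = 0.9441
N(−d₂) = N(0.15) = 0.5596;  N(−d₁) = N(-0.31) = 0.3783
P = 410·0.9441·0.5596 − 402·0.3783 = 216.6105 − 152.0766 = 64.5339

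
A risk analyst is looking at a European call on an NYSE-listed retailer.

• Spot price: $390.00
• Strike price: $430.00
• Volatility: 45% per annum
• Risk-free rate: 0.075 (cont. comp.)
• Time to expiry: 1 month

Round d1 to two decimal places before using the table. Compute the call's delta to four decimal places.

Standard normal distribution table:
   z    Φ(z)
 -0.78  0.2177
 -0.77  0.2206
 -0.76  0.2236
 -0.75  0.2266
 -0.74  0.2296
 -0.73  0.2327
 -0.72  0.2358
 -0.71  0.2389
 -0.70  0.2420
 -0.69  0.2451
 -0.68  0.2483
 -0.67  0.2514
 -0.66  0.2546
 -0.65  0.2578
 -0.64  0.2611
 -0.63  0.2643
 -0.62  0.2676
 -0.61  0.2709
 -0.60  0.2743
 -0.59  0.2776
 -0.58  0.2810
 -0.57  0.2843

0.2611

σ√T = 0.45·√0.08333 = 0.1299
d₁ = [ln(390/430) + (0.075 + ½·0.45²)·0.08333] / (σ√T) = (-0.0976 + 0.0147) / 0.1299 = -0.6386 ≈ -0.64
N(d₁) = N(-0.64) = 0.2611
Δ_call = N(d₁) = 0.2611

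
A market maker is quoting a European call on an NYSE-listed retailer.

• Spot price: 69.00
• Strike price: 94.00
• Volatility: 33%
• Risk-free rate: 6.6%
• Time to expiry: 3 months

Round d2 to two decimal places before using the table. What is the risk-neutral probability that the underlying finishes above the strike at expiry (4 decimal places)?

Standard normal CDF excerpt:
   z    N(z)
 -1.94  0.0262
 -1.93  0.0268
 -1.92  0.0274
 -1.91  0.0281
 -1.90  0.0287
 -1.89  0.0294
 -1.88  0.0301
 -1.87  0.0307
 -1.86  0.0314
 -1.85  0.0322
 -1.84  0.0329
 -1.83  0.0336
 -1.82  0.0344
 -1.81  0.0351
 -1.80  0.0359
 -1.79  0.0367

T = 0.25;  σ√T = 0.1650
d₁ = [ln(69/94) + (0.066 + ½·0.33²)·0.25] / (σ√T) = (-0.3092 + 0.0301) / 0.1650 = -1.6914 ≈ -1.69
d₂ = -1.6914 − 0.1650 = -1.8564 ≈ -1.86
Pr(exercise) under Q = N(d₂) = 0.0314

0.0314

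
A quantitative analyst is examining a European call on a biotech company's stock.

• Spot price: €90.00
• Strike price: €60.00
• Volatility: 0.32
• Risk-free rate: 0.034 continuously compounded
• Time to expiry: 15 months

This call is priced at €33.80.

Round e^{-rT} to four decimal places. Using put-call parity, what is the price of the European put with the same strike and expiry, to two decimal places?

exp(−rT) = exp(−0.034·1.25) = 0.9584
Put-call parity: C − P = S − K·e^(−rT) = 90 − 60·0.9584 = 90 − 57.5040 = 32.4960
P = C − (C − P) = 33.80 − (32.4960) = 1.3040

€1.30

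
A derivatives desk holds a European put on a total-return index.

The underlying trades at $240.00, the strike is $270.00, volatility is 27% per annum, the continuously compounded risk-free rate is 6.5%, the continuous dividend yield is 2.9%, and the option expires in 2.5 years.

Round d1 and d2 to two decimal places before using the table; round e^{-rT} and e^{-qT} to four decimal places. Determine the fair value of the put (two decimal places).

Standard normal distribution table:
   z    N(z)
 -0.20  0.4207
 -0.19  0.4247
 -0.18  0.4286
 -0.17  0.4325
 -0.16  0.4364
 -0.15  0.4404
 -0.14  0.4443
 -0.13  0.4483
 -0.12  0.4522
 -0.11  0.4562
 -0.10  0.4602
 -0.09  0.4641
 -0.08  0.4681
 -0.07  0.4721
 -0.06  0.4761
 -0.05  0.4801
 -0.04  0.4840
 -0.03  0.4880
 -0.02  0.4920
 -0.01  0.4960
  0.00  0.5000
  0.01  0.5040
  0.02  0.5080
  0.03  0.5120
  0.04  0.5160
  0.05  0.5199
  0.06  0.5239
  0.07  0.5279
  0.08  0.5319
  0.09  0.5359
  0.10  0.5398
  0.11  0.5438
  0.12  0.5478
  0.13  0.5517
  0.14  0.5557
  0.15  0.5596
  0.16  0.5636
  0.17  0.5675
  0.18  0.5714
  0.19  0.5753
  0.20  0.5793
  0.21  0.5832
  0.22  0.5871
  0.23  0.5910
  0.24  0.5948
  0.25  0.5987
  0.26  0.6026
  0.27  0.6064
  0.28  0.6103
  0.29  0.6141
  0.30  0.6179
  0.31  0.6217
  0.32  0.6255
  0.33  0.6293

$41.76

T = 2.5;  σ√T = 0.4269
ln(S/K) + (r − q + σ²/2)T = ln(240/270) + (0.065 − 0.029 + 0.27²/2)·2.5 = -0.1178 + 0.1811 = 0.0633
d₁ = 0.0633 / 0.4269 = 0.1484 which rounds to 0.15
d₂ = d₁ − σ√T = 0.1484 − 0.4269 = -0.2785 which rounds to -0.28
e^(−qT) = e^(−0.029·2.5) = 0.9301;  e^(−rT) = e^(−0.065·2.5) = 0.8500
N(−d₂) = N(0.28) = 0.6103;  N(−d₁) = N(-0.15) = 0.4404
P = 270·0.8500·0.6103 − 240·0.9301·0.4404 = 140.0639 − 98.3078 = 41.7560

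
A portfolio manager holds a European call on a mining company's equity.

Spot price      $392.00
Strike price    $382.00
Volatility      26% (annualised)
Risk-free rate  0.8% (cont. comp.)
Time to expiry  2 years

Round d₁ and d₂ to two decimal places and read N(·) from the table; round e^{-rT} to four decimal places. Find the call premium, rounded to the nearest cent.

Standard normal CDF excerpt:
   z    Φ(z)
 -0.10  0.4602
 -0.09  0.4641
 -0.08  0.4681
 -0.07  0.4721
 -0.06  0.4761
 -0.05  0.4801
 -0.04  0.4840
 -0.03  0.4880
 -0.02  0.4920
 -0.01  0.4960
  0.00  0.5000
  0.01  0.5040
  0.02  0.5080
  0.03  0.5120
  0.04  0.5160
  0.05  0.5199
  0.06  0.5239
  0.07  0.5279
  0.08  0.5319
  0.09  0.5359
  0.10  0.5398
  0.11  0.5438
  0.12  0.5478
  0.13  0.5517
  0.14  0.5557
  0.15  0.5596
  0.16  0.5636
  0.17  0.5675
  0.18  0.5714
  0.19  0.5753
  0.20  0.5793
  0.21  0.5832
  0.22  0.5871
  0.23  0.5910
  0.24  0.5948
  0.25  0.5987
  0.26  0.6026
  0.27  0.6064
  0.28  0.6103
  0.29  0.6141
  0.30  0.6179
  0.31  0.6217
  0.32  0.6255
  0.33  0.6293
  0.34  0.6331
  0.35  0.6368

σ√T = 0.26·√2 = 0.3677
d₁ = [ln(392/382) + (0.008 + 0.26²/2)·2] / 0.3677 = [0.0258 + 0.0836] / 0.3677 = 0.2976 which rounds to 0.30
d₂ = d₁ − σ√T = 0.2976 − 0.3677 = -0.0701 which rounds to -0.07
exp(−rT) = exp(−0.008·2) = 0.9841
N(d₁) = N(0.30) = 0.6179;  N(d₂) = N(-0.07) = 0.4721
C = 392·0.6179 − 382·0.9841·0.4721 = 242.2168 − 177.4748 = 64.7420

$64.74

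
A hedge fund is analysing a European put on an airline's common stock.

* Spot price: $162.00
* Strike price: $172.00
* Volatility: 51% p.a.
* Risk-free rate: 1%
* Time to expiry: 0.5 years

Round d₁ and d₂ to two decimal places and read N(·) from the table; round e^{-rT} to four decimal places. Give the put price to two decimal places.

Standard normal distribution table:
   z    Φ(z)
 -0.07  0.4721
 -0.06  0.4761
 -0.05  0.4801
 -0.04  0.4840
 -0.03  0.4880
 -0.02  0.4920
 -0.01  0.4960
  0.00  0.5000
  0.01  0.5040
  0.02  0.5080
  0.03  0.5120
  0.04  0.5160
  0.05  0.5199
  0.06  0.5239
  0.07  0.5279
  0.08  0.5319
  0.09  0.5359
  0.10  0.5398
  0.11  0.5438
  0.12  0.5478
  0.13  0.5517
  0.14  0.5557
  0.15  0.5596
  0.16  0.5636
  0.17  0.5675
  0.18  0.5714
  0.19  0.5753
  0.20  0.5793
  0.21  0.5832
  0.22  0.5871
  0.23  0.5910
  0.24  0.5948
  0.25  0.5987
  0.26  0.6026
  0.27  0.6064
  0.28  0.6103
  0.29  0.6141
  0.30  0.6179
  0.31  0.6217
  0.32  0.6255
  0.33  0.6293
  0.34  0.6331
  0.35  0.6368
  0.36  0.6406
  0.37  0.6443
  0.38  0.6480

$28.64

σ√T = 0.51·√0.5 = 0.3606
d₁ = [ln(162/172) + (0.01 + ½·0.51²)·0.5] / (σ√T) = (-0.0599 + 0.0700) / 0.3606 = 0.0281 ≈ 0.03
d₂ = 0.0281 − 0.3606 = -0.3325 ≈ -0.33
exp(−rT) = exp(−0.01·0.5) = 0.9950
N(−d₂) = N(0.33) = 0.6293;  N(−d₁) = N(-0.03) = 0.4880
P = 172·0.9950·0.6293 − 162·0.4880 = 107.6984 − 79.0560 = 28.6424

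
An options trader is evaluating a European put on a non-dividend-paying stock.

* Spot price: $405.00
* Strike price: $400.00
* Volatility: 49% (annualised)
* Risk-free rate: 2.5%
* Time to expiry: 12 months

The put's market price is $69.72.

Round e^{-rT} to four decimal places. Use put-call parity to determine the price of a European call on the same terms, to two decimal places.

e^(−rT) = e^(−0.025·1) = 0.9753
Put-call parity: C − P = S − K·e^(−rT) = 405 − 400·0.9753 = 405 − 390.1200 = 14.8800
C = P + (C − P) = 69.72 + (14.8800) = 84.6000

$84.60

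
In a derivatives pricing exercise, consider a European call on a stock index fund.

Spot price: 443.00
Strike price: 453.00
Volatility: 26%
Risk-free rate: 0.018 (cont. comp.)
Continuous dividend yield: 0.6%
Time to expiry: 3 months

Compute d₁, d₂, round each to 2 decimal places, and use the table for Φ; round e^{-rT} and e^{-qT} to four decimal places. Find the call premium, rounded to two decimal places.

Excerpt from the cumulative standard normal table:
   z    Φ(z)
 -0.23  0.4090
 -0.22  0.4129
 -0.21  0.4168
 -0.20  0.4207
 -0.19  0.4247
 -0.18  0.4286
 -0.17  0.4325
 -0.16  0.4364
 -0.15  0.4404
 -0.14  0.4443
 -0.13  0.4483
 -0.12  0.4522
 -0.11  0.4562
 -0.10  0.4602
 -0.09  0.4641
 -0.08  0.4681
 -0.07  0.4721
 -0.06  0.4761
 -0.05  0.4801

σ√T = 0.26 × 0.5000 = 0.1300
ln(S/K) + (r − q + σ²/2)T = ln(443/453) + (0.018 − 0.006 + 0.26²/2)·0.25 = -0.0223 + 0.0115 = -0.0109
d₁ = -0.0109 / 0.1300 = -0.0836 which rounds to -0.08
d₂ = d₁ − σ√T = -0.0836 − 0.1300 = -0.2136 which rounds to -0.21
exp(−qT) = exp(−0.006·0.25) = 0.9985;  exp(−rT) = exp(−0.018·0.25) = 0.9955
N(d₁) = N(-0.08) = 0.4681;  N(d₂) = N(-0.21) = 0.4168
C = 443·0.9985·0.4681 − 453·0.9955·0.4168 = 207.0572 − 187.9608 = 19.0965

19.10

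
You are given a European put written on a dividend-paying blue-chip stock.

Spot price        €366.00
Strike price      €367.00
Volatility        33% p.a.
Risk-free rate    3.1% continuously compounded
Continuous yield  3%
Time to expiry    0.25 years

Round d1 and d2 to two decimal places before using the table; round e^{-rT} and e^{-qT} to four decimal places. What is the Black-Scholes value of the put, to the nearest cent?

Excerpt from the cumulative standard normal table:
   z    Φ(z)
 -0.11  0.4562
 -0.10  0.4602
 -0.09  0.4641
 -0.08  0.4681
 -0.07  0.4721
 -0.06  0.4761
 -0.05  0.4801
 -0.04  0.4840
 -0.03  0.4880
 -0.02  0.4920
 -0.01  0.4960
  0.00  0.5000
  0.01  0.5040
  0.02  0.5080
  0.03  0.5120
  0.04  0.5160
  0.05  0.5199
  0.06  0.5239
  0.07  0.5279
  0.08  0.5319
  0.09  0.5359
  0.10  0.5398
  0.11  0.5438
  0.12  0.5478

T = 0.25;  σ√T = 0.1650
d₁ = [ln(366/367) + (0.031 − 0.03 + 0.33²/2)·0.25] / 0.1650 = [-0.0027 + 0.0139] / 0.1650 = 0.0675 → 0.07
d₂ = d₁ − σ√T = 0.0675 − 0.1650 = -0.0975 → -0.10
exp(−qT) = exp(−0.03·0.25) = 0.9925;  exp(−rT) = exp(−0.031·0.25) = 0.9923
P = 367·0.9923·N(0.10) − 366·0.9925·N(-0.07) = 367·0.9923·0.5398 − 366·0.9925·0.4721 = 196.5812 − 171.4927 = 25.0885

€25.09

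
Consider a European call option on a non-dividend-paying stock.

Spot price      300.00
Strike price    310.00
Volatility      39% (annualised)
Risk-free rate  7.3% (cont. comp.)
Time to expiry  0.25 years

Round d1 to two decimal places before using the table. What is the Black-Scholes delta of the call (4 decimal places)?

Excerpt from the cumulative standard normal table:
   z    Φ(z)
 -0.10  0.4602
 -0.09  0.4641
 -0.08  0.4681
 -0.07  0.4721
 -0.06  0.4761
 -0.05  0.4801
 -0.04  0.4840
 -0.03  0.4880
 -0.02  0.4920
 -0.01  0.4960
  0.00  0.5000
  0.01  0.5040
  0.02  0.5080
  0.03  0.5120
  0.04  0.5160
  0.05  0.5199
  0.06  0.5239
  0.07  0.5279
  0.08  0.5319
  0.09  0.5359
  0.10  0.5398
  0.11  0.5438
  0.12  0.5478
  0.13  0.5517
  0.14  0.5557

0.5080

σ√T = 0.39 × 0.5000 = 0.1950
d₁ = [ln(300/310) + (0.073 + 0.39²/2)·0.25] / 0.1950 = [-0.0328 + 0.0373] / 0.1950 = 0.0229 ≈ 0.02
N(d₁) = N(0.02) = 0.5080
Δ_call = N(d₁) = 0.5080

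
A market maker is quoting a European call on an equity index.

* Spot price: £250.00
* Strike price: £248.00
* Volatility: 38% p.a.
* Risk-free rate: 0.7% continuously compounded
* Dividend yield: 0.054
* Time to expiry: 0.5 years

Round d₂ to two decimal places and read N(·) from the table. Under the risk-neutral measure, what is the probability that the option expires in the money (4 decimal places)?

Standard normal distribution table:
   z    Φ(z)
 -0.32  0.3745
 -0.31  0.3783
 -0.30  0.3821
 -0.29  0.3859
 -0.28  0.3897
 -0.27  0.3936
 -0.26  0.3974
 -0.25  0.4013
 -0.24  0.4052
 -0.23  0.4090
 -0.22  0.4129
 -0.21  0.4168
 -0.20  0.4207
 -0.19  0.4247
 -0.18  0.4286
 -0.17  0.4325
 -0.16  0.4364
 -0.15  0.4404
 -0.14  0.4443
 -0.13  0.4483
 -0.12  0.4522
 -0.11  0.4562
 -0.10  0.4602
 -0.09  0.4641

0.4247

σ√T = 0.38·√0.5 = 0.2687
d₁ = [ln(250/248) + (0.007 − 0.054 + 0.38²/2)·0.5] / 0.2687 = [0.0080 + 0.0126] / 0.2687 = 0.0768 → 0.08
d₂ = d₁ − σ√T = 0.0768 − 0.2687 = -0.1919 → -0.19
Pr(exercise) under Q = N(d₂) = 0.4247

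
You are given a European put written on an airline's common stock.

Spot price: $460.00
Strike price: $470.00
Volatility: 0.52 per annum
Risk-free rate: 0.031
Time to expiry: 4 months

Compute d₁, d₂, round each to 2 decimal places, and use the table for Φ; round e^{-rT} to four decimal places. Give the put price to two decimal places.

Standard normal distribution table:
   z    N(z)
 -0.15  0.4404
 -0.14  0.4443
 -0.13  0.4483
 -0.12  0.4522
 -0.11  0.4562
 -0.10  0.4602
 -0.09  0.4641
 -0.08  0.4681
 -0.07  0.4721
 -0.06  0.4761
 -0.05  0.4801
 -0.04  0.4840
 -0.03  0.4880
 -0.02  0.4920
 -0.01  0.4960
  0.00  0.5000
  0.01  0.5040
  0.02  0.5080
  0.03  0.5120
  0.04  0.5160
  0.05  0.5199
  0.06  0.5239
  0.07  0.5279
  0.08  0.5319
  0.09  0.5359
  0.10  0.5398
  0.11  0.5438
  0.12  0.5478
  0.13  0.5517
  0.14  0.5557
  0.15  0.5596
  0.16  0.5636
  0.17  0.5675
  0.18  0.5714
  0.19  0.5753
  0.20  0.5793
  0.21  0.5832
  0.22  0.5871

$57.75

T = 0.3333;  σ√T = 0.3002
d₁ = [ln(460/470) + (0.031 + 0.52²/2)·0.3333] / 0.3002 = [-0.0215 + 0.0554] / 0.3002 = 0.1129 ⇒ 0.11
d₂ = d₁ − σ√T = 0.1129 − 0.3002 = -0.1873 ⇒ -0.19
exp(−rT) = exp(−0.031·0.3333) = 0.9897
P = 470·0.9897·N(0.19) − 460·N(-0.11) = 470·0.9897·0.5753 − 460·0.4562 = 267.6060 − 209.8520 = 57.7540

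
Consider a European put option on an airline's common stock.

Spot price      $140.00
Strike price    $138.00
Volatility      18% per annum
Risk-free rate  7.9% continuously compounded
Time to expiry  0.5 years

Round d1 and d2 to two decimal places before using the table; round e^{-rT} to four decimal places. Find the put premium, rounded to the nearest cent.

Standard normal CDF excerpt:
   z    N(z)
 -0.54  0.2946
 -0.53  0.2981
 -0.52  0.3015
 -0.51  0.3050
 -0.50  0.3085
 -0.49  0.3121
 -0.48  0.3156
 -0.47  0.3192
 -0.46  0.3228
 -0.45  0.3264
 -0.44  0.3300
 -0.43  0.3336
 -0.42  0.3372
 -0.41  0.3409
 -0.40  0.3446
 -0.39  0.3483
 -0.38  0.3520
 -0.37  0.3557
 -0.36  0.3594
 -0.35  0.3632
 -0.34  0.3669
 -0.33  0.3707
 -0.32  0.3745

T = 0.5;  σ√T = 0.1273
d₁ = [ln(140/138) + (0.079 + ½·0.18²)·0.5] / (σ√T) = (0.0144 + 0.0476) / 0.1273 = 0.4870 → 0.49
d₂ = 0.4870 − 0.1273 = 0.3598 → 0.36
e^(−rT) = e^(−0.079·0.5) = 0.9613
P = 138·0.9613·N(-0.36) − 140·N(-0.49) = 138·0.9613·0.3594 − 140·0.3121 = 47.6778 − 43.6940 = 3.9838

$3.98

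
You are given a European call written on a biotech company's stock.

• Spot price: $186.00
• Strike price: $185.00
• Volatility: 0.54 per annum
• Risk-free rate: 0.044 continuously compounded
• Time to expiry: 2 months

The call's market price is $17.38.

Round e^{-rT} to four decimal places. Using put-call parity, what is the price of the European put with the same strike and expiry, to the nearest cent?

$15.03

e^(−rT) = e^(−0.044·0.1667) = 0.9927
Put-call parity: C − P = S − K·e^(−rT) = 186 − 185·0.9927 = 186 − 183.6495 = 2.3505
P = C − (C − P) = 17.38 − (2.3505) = 15.0295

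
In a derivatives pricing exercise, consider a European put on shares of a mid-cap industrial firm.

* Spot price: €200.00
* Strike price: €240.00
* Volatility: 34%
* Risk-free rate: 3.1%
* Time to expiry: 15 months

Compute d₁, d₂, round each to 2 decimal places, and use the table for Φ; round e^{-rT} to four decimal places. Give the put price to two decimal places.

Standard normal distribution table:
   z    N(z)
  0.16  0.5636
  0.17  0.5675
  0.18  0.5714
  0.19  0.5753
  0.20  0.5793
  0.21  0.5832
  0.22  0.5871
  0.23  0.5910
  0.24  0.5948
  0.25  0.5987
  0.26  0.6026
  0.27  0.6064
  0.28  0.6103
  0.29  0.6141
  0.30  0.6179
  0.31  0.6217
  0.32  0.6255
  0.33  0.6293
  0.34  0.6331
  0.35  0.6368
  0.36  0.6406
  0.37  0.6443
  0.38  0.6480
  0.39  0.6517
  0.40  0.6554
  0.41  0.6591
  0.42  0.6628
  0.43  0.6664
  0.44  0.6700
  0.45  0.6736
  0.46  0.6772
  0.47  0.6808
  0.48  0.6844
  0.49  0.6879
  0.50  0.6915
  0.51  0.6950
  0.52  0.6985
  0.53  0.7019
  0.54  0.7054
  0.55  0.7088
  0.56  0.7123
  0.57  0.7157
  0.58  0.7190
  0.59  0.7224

€50.18

σ√T = 0.34 × 1.1180 = 0.3801
d₁ = [ln(200/240) + (0.031 + 0.34²/2)·1.25] / 0.3801 = [-0.1823 + 0.1110] / 0.3801 = -0.1876 which rounds to -0.19
d₂ = d₁ − σ√T = -0.1876 − 0.3801 = -0.5678 which rounds to -0.57
e^(−rT) = e^(−0.031·1.25) = 0.9620
N(−d₂) = N(0.57) = 0.7157;  N(−d₁) = N(0.19) = 0.5753
P = 240·0.9620·0.7157 − 200·0.5753 = 165.2408 − 115.0600 = 50.1808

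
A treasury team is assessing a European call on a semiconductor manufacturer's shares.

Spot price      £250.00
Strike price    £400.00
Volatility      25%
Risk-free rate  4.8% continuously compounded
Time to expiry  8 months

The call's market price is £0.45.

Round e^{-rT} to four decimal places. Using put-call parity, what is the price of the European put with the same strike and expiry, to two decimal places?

e^(−rT) = e^(−0.048·0.6667) = 0.9685
Put-call parity: C − P = S − K·e^(−rT) = 250 − 400·0.9685 = 250 − 387.4000 = -137.4000
P = C − (C − P) = 0.45 − (-137.4000) = 137.8500

£137.85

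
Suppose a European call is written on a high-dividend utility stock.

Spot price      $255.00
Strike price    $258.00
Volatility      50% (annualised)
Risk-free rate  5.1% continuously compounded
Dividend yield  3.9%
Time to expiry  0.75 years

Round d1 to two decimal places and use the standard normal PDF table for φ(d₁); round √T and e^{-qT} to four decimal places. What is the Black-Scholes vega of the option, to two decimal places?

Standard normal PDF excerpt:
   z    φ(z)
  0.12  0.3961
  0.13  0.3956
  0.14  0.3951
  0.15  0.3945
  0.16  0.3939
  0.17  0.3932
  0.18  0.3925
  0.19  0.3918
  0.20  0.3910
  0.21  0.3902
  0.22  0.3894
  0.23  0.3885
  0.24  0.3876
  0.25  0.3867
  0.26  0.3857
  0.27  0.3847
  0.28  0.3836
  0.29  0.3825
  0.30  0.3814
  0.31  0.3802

σ√T = 0.5·√0.75 = 0.4330
ln(S/K) + (r − q + σ²/2)T = ln(255/258) + (0.051 − 0.039 + 0.5²/2)·0.75 = -0.0117 + 0.1028 = 0.0911
d₁ = 0.0911 / 0.4330 = 0.2103 which rounds to 0.21
√T = √0.75 = 0.8660
φ(d₁) = φ(0.21) = 0.3902
e^(−qT) = e^(−0.039·0.75) = 0.9712
vega = S·e^(−qT)·φ(d₁)·√T = 255·0.9712·0.3902·0.8660 = 83.6862

83.69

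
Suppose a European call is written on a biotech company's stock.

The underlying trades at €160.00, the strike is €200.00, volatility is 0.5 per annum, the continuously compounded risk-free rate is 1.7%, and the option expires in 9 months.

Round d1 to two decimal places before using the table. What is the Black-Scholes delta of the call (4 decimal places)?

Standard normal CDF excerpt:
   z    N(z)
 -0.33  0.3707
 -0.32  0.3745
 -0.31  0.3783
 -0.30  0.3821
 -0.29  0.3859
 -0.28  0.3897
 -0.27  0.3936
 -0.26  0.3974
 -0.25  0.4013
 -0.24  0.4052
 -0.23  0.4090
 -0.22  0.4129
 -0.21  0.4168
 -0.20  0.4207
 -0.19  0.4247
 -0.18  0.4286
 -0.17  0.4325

T = 0.75;  σ√T = 0.4330
d₁ = [ln(160/200) + (0.017 + 0.5²/2)·0.75] / 0.4330 = [-0.2231 + 0.1065] / 0.4330 = -0.2694 ⇒ -0.27
N(d₁) = N(-0.27) = 0.3936
Δ_call = N(d₁) = 0.3936

0.3936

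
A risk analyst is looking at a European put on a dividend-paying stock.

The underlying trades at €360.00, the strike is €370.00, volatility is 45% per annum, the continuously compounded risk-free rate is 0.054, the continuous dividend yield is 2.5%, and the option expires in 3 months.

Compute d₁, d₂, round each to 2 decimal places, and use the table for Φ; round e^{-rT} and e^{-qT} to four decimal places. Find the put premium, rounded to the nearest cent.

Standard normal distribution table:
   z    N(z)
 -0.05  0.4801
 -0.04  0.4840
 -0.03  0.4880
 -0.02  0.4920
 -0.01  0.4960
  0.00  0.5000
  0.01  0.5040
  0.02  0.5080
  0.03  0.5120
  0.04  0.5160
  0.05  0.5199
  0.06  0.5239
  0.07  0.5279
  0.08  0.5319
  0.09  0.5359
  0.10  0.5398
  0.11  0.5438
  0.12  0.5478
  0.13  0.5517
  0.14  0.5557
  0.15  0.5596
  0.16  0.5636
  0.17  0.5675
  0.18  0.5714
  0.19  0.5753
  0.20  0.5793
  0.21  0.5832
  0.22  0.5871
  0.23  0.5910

T = 0.25;  σ√T = 0.2250
d₁ = [ln(360/370) + (0.054 − 0.025 + ½·0.45²)·0.25] / (σ√T) = (-0.0274 + 0.0326) / 0.2250 = 0.0229 → 0.02
d₂ = 0.0229 − 0.2250 = -0.2021 → -0.20
exp(−qT) = exp(−0.025·0.25) = 0.9938;  exp(−rT) = exp(−0.054·0.25) = 0.9866
P = 370·0.9866·N(0.20) − 360·0.9938·N(-0.02) = 370·0.9866·0.5793 − 360·0.9938·0.4920 = 211.4688 − 176.0219 = 35.4470

€35.45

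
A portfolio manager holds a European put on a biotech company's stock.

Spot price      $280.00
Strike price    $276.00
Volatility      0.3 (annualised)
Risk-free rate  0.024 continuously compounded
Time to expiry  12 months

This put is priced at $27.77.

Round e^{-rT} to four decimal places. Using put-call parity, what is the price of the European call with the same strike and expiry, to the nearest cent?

exp(−rT) = exp(−0.024·1) = 0.9763
Put-call parity: C − P = S − K·e^(−rT) = 280 − 276·0.9763 = 280 − 269.4588 = 10.5412
C = P + (C − P) = 27.77 + (10.5412) = 38.3112

$38.31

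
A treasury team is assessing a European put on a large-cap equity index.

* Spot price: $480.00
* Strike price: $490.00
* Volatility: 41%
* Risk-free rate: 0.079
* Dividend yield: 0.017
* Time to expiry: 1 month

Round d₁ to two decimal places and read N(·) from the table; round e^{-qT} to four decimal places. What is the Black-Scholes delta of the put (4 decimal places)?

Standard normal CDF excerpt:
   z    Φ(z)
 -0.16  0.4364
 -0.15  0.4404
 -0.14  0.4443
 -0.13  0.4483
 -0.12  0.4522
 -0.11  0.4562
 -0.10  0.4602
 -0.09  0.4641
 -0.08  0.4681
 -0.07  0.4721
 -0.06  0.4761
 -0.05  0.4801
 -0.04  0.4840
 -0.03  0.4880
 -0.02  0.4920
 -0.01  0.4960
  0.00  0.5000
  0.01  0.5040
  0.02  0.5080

T = 0.08333;  σ√T = 0.1184
ln(S/K) + (r − q + σ²/2)T = ln(480/490) + (0.079 − 0.017 + 0.41²/2)·0.08333 = -0.0206 + 0.0122 = -0.0084
d₁ = -0.0084 / 0.1184 = -0.0714 which rounds to -0.07
N(d₁) = N(-0.07) = 0.4721
Δ_put = exp(−qT)·(N(d₁) − 1) = 0.9986·(0.4721 − 1) = -0.5272

-0.5272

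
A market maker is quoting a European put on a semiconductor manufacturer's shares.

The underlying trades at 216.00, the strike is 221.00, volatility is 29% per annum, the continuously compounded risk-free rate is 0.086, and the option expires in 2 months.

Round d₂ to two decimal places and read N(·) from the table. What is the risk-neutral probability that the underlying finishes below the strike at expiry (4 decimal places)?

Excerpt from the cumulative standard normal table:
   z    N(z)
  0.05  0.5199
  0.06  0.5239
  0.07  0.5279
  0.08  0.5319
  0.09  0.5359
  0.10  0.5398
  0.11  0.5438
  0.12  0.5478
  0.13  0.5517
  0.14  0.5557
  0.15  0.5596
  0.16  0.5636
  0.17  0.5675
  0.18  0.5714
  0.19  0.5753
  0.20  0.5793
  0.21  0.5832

σ√T = 0.29 × 0.4082 = 0.1184
d₁ = [ln(216/221) + (0.086 + 0.29²/2)·0.1667] / 0.1184 = [-0.0229 + 0.0213] / 0.1184 = -0.0130 ≈ -0.01
d₂ = d₁ − σ√T = -0.0130 − 0.1184 = -0.1314 ≈ -0.13
Pr(exercise) under Q = N(−d₂) = N(0.13) = 0.5517

0.5517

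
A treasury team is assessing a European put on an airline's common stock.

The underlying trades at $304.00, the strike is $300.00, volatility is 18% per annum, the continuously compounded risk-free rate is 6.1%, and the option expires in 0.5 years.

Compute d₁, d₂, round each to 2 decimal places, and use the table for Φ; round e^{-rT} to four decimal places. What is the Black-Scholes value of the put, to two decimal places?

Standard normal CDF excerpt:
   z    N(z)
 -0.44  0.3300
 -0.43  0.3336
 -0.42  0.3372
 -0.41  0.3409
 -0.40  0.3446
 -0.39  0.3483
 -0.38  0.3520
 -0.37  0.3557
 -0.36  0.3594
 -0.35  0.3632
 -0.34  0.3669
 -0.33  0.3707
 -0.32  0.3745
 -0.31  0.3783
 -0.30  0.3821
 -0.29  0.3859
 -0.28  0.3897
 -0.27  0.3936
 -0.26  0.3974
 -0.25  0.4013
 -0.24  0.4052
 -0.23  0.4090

T = 0.5;  σ√T = 0.1273
d₁ = [ln(304/300) + (0.061 + ½·0.18²)·0.5] / (σ√T) = (0.0132 + 0.0386) / 0.1273 = 0.4073 which rounds to 0.41
d₂ = 0.4073 − 0.1273 = 0.2801 which rounds to 0.28
exp(−rT) = exp(−0.061·0.5) = 0.9700
N(−d₂) = N(-0.28) = 0.3897;  N(−d₁) = N(-0.41) = 0.3409
P = 300·0.9700·0.3897 − 304·0.3409 = 113.4027 − 103.6336 = 9.7691

$9.77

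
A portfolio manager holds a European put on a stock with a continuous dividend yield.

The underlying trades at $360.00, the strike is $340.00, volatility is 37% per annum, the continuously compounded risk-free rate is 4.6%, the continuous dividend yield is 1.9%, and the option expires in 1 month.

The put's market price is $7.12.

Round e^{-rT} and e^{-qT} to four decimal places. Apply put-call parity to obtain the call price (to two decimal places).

exp(−qT) = exp(−0.019·0.08333) = 0.9984;  exp(−rT) = exp(−0.046·0.08333) = 0.9962
Put-call parity: C − P = S·e^(−qT) − K·e^(−rT) = 360·0.9984 − 340·0.9962 = 359.4240 − 338.7080 = 20.7160
C = P + (C − P) = 7.12 + (20.7160) = 27.8360

$27.84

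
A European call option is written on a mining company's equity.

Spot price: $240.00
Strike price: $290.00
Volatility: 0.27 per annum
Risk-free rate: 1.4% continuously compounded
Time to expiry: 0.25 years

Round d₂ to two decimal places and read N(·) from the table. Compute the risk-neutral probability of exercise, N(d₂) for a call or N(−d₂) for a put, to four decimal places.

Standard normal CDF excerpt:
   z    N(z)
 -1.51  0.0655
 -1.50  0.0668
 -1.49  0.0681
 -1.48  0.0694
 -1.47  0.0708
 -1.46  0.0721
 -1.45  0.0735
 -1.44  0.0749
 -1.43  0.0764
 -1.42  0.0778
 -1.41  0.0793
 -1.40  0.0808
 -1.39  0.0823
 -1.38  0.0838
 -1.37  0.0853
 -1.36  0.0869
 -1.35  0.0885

0.0749

T = 0.25;  σ√T = 0.1350
d₁ = [ln(240/290) + (0.014 + 0.27²/2)·0.25] / 0.1350 = [-0.1892 + 0.0126] / 0.1350 = -1.3084 → -1.31
d₂ = d₁ − σ√T = -1.3084 − 0.1350 = -1.4434 → -1.44
Risk-neutral Pr[S_T > K] = N(d₂) = N(-1.44) = 0.0749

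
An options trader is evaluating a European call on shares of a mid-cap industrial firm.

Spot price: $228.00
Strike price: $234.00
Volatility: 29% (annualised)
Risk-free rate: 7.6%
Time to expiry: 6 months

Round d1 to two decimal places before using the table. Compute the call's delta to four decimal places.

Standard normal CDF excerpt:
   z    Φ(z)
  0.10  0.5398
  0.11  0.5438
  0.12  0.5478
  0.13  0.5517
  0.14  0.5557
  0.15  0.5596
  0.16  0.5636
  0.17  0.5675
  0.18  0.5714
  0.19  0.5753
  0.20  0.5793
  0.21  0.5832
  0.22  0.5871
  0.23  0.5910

T = 0.5;  σ√T = 0.2051
d₁ = [ln(228/234) + (0.076 + 0.29²/2)·0.5] / 0.2051 = [-0.0260 + 0.0590] / 0.2051 = 0.1612 ≈ 0.16
N(d₁) = N(0.16) = 0.5636
Δ_call = N(d₁) = 0.5636

0.5636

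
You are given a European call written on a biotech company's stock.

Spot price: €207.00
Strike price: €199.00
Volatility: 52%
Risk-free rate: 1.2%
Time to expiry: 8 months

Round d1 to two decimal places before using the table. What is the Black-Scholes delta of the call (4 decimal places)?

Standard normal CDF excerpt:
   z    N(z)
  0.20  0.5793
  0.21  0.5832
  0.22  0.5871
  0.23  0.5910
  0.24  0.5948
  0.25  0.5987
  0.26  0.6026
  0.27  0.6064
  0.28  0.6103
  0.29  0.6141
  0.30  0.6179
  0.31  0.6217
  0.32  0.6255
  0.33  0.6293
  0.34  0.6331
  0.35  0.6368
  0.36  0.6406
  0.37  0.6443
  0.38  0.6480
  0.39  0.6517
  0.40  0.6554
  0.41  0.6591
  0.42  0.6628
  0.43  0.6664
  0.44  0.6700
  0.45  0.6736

0.6255

T = 0.6667;  σ√T = 0.4246
d₁ = [ln(207/199) + (0.012 + 0.52²/2)·0.6667] / 0.4246 = [0.0394 + 0.0981] / 0.4246 = 0.3240 ⇒ 0.32
N(d₁) = N(0.32) = 0.6255
Δ_call = N(d₁) = 0.6255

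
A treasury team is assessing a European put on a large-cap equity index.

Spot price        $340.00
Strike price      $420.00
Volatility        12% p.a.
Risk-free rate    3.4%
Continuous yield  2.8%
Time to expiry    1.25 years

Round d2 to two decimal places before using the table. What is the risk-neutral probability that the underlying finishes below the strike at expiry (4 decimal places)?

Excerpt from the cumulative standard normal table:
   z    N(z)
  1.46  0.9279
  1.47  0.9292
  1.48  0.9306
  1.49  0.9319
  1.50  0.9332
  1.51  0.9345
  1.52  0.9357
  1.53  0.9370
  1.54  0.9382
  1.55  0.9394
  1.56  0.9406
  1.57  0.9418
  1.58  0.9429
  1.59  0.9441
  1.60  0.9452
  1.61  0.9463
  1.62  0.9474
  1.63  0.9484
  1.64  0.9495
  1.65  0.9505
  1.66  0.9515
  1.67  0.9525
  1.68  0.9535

σ√T = 0.12 × 1.1180 = 0.1342
ln(S/K) + (r − q + σ²/2)T = ln(340/420) + (0.034 − 0.028 + 0.12²/2)·1.25 = -0.2113 + 0.0165 = -0.1948
d₁ = -0.1948 / 0.1342 = -1.4520 → -1.45
d₂ = d₁ − σ√T = -1.4520 − 0.1342 = -1.5862 → -1.59
Pr(exercise) under Q = N(−d₂) = N(1.59) = 0.9441

0.9441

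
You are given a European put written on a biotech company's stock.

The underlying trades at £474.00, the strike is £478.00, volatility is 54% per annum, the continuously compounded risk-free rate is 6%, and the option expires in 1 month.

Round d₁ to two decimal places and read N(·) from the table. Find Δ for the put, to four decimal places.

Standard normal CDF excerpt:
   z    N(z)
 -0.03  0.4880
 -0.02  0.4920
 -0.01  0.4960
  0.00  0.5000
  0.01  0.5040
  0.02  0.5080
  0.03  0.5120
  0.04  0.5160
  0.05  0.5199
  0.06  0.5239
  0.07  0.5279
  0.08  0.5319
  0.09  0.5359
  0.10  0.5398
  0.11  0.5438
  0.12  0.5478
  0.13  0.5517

σ√T = 0.54·√0.08333 = 0.1559
d₁ = [ln(474/478) + (0.06 + 0.54²/2)·0.08333] / 0.1559 = [-0.0084 + 0.0171] / 0.1559 = 0.0561 → 0.06
N(d₁) = N(0.06) = 0.5239
Δ_put = N(d₁) − 1 = 0.5239 − 1 = -0.4761

-0.4761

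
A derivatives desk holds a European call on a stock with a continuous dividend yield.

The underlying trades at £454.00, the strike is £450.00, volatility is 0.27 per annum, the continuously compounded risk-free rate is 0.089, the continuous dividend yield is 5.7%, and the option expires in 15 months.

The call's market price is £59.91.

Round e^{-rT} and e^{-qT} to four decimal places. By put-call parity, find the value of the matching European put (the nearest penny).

exp(−qT) = exp(−0.057·1.25) = 0.9312;  exp(−rT) = exp(−0.089·1.25) = 0.8947
Put-call parity: C − P = S·e^(−qT) − K·e^(−rT) = 454·0.9312 − 450·0.8947 = 422.7648 − 402.6150 = 20.1498
P = C − (C − P) = 59.91 − (20.1498) = 39.7602

£39.76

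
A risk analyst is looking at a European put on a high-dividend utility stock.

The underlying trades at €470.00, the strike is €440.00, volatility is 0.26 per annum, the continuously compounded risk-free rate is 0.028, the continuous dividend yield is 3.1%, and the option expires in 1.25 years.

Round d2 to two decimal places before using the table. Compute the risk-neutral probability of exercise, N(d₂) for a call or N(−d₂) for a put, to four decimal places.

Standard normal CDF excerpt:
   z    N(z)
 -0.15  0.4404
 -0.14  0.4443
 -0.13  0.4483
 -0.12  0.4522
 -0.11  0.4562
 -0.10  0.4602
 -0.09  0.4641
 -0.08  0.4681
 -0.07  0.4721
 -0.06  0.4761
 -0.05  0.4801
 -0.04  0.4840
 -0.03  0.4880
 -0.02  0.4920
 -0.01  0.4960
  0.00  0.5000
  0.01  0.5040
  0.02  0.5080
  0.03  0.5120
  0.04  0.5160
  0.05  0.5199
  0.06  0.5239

0.4721

σ√T = 0.26·√1.25 = 0.2907
ln(S/K) + (r − q + σ²/2)T = ln(470/440) + (0.028 − 0.031 + 0.26²/2)·1.25 = 0.0660 + 0.0385 = 0.1045
d₁ = 0.1045 / 0.2907 = 0.3593 ≈ 0.36
d₂ = d₁ − σ√T = 0.3593 − 0.2907 = 0.0687 ≈ 0.07
Pr(exercise) under Q = N(−d₂) = N(-0.07) = 0.4721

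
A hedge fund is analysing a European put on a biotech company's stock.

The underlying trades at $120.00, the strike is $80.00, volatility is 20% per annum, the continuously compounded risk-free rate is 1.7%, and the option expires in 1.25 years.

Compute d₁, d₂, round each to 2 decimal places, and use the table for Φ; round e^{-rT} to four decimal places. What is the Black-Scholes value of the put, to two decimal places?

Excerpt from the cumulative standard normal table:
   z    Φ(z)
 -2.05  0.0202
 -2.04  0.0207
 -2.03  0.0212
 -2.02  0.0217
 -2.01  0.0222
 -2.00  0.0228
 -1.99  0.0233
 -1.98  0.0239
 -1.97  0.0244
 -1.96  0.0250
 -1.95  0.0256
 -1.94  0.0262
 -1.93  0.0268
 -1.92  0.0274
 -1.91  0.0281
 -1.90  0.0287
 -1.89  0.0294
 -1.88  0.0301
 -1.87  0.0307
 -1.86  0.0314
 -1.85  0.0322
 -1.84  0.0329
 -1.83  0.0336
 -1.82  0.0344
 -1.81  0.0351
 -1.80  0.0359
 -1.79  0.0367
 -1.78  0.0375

σ√T = 0.2·√1.25 = 0.2236
d₁ = [ln(120/80) + (0.017 + 0.2²/2)·1.25] / 0.2236 = [0.4055 + 0.0463] / 0.2236 = 2.0201 ⇒ 2.02
d₂ = d₁ − σ√T = 2.0201 − 0.2236 = 1.7965 ⇒ 1.80
e^(−rT) = e^(−0.017·1.25) = 0.9790
N(−d₂) = N(-1.80) = 0.0359;  N(−d₁) = N(-2.02) = 0.0217
P = 80·0.9790·0.0359 − 120·0.0217 = 2.8117 − 2.6040 = 0.2077

$0.21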